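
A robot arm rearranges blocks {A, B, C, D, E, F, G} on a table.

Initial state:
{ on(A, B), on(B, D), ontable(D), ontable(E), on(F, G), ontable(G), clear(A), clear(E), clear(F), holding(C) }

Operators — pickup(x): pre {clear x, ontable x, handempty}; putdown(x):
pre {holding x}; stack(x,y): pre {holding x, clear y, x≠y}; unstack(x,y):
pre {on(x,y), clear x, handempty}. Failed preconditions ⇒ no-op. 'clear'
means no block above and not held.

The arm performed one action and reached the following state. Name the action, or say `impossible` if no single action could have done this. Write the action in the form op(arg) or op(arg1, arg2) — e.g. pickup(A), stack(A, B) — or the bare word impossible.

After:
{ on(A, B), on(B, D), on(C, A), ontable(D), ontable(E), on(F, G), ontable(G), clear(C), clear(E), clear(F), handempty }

stack(C, A)

target: towers=[D/B/A/C; E; G/F] holding=-
        putdown(C) → towers=[C; D/B/A; E; G/F] holding=-
       stack(C, F) → towers=[D/B/A; E; G/F/C] holding=-
       stack(C, A) → towers=[D/B/A/C; E; G/F] holding=-  ← match
       stack(C, E) → towers=[D/B/A; E/C; G/F] holding=-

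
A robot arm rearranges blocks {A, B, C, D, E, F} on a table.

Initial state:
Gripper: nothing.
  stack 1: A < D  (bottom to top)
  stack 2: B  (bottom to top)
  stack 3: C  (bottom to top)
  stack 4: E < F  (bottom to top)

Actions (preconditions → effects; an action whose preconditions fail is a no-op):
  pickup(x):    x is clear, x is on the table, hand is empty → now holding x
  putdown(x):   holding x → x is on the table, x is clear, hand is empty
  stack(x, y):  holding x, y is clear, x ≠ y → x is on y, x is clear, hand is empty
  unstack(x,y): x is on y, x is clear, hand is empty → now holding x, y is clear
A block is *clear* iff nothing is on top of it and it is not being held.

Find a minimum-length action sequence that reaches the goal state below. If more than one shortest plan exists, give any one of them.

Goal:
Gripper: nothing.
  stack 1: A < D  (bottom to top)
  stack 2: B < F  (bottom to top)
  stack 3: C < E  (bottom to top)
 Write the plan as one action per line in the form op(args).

step 1 (unstack(F, E)): towers=[A/D; B; C; E] holding=F
step 2 (stack(F, B)): towers=[A/D; B/F; C; E] holding=-
step 3 (pickup(E)): towers=[A/D; B/F; C] holding=E
step 4 (stack(E, C)): towers=[A/D; B/F; C/E] holding=-
goal check: towers=[A/D; B/F; C/E] holding=- — reached (length 4, optimal by BFS)

unstack(F, E)
stack(F, B)
pickup(E)
stack(E, C)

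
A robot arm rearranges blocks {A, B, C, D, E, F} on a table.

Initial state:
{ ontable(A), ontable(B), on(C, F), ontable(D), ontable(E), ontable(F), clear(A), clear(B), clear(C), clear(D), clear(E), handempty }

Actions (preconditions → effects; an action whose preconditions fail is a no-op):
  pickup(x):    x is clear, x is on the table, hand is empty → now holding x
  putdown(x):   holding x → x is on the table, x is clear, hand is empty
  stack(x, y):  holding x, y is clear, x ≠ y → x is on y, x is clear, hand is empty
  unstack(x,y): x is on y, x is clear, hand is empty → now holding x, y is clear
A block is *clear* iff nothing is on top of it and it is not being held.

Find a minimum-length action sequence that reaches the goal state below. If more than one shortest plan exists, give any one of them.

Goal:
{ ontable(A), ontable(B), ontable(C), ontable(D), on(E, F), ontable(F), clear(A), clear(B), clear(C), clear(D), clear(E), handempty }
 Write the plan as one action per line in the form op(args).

unstack(C, F)
putdown(C)
pickup(E)
stack(E, F)

step 1 (unstack(C, F)): towers=[A; B; D; E; F] holding=C
step 2 (putdown(C)): towers=[A; B; C; D; E; F] holding=-
step 3 (pickup(E)): towers=[A; B; C; D; F] holding=E
step 4 (stack(E, F)): towers=[A; B; C; D; F/E] holding=-
goal check: towers=[A; B; C; D; F/E] holding=- — reached (length 4, optimal by BFS)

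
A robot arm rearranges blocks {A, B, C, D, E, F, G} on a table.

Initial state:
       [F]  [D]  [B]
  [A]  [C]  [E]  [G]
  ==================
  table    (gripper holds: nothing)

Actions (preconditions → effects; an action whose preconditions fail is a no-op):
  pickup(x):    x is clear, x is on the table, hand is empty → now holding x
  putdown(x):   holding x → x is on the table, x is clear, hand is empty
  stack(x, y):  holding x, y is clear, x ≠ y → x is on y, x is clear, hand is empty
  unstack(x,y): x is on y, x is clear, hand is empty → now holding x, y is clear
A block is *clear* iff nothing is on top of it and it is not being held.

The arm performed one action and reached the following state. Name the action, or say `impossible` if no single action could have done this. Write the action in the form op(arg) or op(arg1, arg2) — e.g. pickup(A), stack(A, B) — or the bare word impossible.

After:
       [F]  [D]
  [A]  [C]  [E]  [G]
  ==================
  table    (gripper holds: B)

unstack(B, G)

target: towers=[A; C/F; E/D; G] holding=B
     unstack(B, G) → towers=[A; C/F; E/D; G] holding=B  ← match
     unstack(F, C) → towers=[A; C; E/D; G/B] holding=F
     unstack(D, E) → towers=[A; C/F; E; G/B] holding=D
         pickup(A) → towers=[C/F; E/D; G/B] holding=A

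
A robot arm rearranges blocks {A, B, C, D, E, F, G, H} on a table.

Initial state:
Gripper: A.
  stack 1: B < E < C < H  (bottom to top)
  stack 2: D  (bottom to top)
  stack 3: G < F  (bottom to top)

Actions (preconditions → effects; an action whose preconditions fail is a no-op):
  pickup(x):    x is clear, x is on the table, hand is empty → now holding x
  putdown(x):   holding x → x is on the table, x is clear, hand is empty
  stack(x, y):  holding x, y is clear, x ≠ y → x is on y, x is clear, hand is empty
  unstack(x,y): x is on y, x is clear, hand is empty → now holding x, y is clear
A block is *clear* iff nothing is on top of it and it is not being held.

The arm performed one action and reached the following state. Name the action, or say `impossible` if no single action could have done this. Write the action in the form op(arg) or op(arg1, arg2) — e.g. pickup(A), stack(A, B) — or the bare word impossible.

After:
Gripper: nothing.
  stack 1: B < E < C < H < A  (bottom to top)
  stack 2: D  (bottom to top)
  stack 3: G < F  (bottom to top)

stack(A, H)

target: towers=[B/E/C/H/A; D; G/F] holding=-
        putdown(A) → towers=[A; B/E/C/H; D; G/F] holding=-
       stack(A, H) → towers=[B/E/C/H/A; D; G/F] holding=-  ← match
       stack(A, F) → towers=[B/E/C/H; D; G/F/A] holding=-
       stack(A, D) → towers=[B/E/C/H; D/A; G/F] holding=-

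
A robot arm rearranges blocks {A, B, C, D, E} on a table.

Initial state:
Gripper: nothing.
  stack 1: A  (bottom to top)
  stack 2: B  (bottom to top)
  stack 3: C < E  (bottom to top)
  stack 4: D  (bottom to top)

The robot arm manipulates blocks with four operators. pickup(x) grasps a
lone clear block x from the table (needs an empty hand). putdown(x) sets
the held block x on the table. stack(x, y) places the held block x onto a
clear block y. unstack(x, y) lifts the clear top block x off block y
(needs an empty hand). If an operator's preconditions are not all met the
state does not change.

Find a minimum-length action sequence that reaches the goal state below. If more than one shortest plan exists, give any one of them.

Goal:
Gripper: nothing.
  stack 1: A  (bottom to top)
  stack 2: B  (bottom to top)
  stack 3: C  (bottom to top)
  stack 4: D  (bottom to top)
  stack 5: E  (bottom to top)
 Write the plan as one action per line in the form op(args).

unstack(E, C)
putdown(E)

step 1 (unstack(E, C)): towers=[A; B; C; D] holding=E
step 2 (putdown(E)): towers=[A; B; C; D; E] holding=-
goal check: towers=[A; B; C; D; E] holding=- — reached (length 2, optimal by BFS)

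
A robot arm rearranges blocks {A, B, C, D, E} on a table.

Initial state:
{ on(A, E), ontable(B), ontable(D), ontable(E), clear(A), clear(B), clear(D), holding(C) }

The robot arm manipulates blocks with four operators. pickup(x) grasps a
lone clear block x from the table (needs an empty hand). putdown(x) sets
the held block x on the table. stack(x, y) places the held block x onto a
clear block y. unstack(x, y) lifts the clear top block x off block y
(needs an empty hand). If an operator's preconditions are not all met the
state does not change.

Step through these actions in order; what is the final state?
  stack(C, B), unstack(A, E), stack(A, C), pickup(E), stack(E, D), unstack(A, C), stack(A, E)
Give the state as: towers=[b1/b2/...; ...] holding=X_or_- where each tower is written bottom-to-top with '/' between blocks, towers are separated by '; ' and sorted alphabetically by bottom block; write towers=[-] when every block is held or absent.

step 1 (stack(C, B)): towers=[B/C; D; E/A] holding=-
step 2 (unstack(A, E)): towers=[B/C; D; E] holding=A
step 3 (stack(A, C)): towers=[B/C/A; D; E] holding=-
step 4 (pickup(E)): towers=[B/C/A; D] holding=E
step 5 (stack(E, D)): towers=[B/C/A; D/E] holding=-
step 6 (unstack(A, C)): towers=[B/C; D/E] holding=A
step 7 (stack(A, E)): towers=[B/C; D/E/A] holding=-

towers=[B/C; D/E/A] holding=-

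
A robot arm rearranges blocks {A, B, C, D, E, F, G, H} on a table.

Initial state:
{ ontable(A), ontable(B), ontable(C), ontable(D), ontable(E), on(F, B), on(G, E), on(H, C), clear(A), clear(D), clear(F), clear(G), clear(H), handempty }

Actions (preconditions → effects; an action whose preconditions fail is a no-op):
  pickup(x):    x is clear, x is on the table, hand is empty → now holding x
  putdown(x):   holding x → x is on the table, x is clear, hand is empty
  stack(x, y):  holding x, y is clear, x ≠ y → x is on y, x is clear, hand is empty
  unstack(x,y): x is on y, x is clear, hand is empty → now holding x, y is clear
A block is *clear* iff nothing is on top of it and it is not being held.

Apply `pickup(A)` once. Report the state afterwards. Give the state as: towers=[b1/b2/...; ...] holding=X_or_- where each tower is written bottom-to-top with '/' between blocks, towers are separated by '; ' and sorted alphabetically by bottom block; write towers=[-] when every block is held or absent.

towers=[B/F; C/H; D; E/G] holding=A

before: towers=[A; B/F; C/H; D; E/G] holding=-
pre[pickup(A)]: clear(A) ✓, ontable(A) ✓, handempty ✓
all met → apply pickup(A)
after:  towers=[B/F; C/H; D; E/G] holding=A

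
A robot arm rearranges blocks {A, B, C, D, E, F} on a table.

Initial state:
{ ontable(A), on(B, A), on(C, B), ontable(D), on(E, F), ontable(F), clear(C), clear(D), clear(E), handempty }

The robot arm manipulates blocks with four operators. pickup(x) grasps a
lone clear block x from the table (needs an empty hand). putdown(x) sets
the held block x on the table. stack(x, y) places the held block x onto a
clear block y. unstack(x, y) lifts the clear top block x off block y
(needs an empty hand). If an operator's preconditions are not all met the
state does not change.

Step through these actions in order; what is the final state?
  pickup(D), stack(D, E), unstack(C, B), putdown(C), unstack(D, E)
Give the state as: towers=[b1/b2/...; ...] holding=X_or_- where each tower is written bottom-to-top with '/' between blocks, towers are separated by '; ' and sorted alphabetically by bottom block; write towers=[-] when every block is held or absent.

step 1 (pickup(D)): towers=[A/B/C; F/E] holding=D
step 2 (stack(D, E)): towers=[A/B/C; F/E/D] holding=-
step 3 (unstack(C, B)): towers=[A/B; F/E/D] holding=C
step 4 (putdown(C)): towers=[A/B; C; F/E/D] holding=-
step 5 (unstack(D, E)): towers=[A/B; C; F/E] holding=D

towers=[A/B; C; F/E] holding=D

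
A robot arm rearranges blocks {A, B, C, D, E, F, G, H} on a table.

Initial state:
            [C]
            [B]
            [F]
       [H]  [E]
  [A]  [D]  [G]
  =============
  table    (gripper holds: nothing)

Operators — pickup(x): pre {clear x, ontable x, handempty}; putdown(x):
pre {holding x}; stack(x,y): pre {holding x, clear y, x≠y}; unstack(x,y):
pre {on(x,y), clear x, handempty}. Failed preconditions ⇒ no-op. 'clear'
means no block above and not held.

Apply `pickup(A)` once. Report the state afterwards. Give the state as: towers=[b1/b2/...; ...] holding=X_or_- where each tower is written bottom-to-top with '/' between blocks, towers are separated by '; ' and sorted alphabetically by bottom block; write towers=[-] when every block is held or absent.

towers=[D/H; G/E/F/B/C] holding=A

before: towers=[A; D/H; G/E/F/B/C] holding=-
pre[pickup(A)]: clear(A) yes, ontable(A) yes, handempty yes
all met → apply pickup(A)
after:  towers=[D/H; G/E/F/B/C] holding=A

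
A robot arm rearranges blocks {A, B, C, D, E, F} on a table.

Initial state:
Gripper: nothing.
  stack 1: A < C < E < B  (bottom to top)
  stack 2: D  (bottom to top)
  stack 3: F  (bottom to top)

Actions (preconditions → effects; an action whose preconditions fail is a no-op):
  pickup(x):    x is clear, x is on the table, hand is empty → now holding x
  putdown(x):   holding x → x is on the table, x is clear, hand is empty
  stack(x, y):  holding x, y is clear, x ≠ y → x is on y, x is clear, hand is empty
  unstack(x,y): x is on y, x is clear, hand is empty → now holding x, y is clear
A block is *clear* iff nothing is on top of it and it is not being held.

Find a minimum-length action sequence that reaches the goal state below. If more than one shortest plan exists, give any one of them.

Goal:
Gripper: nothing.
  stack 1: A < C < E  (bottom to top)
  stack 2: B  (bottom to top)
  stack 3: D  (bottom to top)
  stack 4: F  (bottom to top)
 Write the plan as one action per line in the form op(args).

step 1 (unstack(B, E)): towers=[A/C/E; D; F] holding=B
step 2 (putdown(B)): towers=[A/C/E; B; D; F] holding=-
goal check: towers=[A/C/E; B; D; F] holding=- — reached (length 2, optimal by BFS)

unstack(B, E)
putdown(B)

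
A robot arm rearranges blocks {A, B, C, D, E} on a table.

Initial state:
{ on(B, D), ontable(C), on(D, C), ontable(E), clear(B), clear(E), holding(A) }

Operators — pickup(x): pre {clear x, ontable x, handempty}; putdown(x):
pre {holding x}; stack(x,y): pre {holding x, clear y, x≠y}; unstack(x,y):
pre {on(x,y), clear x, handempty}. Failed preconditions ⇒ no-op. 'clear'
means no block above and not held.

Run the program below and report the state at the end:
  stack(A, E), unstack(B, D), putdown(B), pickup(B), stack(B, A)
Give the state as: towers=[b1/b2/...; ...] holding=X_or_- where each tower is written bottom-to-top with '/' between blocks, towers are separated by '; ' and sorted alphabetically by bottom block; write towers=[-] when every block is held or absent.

towers=[C/D; E/A/B] holding=-

step 1 (stack(A, E)): towers=[C/D/B; E/A] holding=-
step 2 (unstack(B, D)): towers=[C/D; E/A] holding=B
step 3 (putdown(B)): towers=[B; C/D; E/A] holding=-
step 4 (pickup(B)): towers=[C/D; E/A] holding=B
step 5 (stack(B, A)): towers=[C/D; E/A/B] holding=-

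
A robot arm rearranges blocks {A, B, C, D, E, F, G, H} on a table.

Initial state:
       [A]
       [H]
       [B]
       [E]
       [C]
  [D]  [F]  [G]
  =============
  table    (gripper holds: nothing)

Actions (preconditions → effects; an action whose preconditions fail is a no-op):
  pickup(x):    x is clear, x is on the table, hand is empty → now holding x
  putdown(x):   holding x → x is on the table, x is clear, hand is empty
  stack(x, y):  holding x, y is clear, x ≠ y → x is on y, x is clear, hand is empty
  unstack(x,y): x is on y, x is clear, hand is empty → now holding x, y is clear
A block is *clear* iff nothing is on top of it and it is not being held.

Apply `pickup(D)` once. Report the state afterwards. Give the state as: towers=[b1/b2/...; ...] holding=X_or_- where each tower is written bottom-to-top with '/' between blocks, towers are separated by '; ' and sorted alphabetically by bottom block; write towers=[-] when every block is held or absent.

before: towers=[D; F/C/E/B/H/A; G] holding=-
pre[pickup(D)]: clear(D) yes, ontable(D) yes, handempty yes
all met → apply pickup(D)
after:  towers=[F/C/E/B/H/A; G] holding=D

towers=[F/C/E/B/H/A; G] holding=D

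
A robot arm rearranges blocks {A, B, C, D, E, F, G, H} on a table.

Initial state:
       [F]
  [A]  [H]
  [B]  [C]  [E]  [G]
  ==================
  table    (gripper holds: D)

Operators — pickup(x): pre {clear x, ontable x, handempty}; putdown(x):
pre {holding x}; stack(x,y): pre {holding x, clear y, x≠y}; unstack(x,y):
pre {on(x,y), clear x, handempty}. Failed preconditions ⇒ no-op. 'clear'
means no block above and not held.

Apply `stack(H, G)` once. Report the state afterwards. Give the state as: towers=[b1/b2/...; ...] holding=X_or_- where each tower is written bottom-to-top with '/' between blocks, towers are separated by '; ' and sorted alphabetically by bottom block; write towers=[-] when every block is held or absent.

before: towers=[B/A; C/H/F; E; G] holding=D
pre[stack(H, G)]: holding(H) no, clear(G) yes, H≠G yes
holding(H) unmet → stack(H, G) is a no-op
after:  towers=[B/A; C/H/F; E; G] holding=D

towers=[B/A; C/H/F; E; G] holding=D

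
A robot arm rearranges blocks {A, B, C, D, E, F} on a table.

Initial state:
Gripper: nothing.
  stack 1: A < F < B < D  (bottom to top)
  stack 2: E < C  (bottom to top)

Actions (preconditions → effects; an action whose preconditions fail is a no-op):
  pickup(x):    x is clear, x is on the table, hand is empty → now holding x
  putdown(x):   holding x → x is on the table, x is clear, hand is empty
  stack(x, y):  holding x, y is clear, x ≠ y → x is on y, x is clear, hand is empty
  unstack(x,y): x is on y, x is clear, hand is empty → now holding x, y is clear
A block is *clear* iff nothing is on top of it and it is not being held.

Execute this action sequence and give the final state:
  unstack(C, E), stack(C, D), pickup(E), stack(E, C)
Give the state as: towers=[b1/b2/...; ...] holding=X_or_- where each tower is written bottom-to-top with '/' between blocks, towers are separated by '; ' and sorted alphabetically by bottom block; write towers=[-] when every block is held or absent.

step 1 (unstack(C, E)): towers=[A/F/B/D; E] holding=C
step 2 (stack(C, D)): towers=[A/F/B/D/C; E] holding=-
step 3 (pickup(E)): towers=[A/F/B/D/C] holding=E
step 4 (stack(E, C)): towers=[A/F/B/D/C/E] holding=-

towers=[A/F/B/D/C/E] holding=-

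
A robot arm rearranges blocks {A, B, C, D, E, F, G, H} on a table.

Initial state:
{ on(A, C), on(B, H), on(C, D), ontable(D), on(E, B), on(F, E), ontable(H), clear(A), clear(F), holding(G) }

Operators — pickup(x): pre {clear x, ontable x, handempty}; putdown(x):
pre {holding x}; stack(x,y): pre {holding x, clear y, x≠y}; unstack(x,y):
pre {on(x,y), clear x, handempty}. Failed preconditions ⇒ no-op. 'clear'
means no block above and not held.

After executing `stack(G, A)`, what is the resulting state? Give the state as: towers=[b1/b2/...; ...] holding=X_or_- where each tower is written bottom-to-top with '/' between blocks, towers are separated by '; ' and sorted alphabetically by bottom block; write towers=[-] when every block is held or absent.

before: towers=[D/C/A; H/B/E/F] holding=G
pre[stack(G, A)]: holding(G) ok, clear(A) ok, G≠A ok
all met → apply stack(G, A)
after:  towers=[D/C/A/G; H/B/E/F] holding=-

towers=[D/C/A/G; H/B/E/F] holding=-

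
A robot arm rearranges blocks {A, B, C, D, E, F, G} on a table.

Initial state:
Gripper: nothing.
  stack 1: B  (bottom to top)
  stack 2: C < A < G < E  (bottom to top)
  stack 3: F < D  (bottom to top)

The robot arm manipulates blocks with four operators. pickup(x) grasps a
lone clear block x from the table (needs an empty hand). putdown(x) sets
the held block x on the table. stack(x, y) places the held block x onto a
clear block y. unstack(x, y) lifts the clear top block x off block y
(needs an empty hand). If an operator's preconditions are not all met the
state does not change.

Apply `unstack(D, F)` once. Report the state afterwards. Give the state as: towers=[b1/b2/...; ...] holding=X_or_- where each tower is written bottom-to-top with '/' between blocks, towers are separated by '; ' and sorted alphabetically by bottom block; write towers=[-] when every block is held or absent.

towers=[B; C/A/G/E; F] holding=D

before: towers=[B; C/A/G/E; F/D] holding=-
pre[unstack(D, F)]: on(D,F) ✓, clear(D) ✓, handempty ✓
all met → apply unstack(D, F)
after:  towers=[B; C/A/G/E; F] holding=D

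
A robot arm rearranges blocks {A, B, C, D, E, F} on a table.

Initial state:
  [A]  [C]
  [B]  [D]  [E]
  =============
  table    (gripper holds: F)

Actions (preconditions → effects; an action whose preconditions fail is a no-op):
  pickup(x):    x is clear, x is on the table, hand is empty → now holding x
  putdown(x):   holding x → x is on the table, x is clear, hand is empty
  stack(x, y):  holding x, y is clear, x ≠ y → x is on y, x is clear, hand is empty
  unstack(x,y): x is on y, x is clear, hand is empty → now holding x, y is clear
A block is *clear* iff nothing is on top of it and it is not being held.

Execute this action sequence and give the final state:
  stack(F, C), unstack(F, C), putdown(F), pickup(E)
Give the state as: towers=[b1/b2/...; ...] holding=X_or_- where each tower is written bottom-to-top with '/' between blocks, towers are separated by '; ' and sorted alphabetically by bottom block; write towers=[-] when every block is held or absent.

towers=[B/A; D/C; F] holding=E

step 1 (stack(F, C)): towers=[B/A; D/C/F; E] holding=-
step 2 (unstack(F, C)): towers=[B/A; D/C; E] holding=F
step 3 (putdown(F)): towers=[B/A; D/C; E; F] holding=-
step 4 (pickup(E)): towers=[B/A; D/C; F] holding=E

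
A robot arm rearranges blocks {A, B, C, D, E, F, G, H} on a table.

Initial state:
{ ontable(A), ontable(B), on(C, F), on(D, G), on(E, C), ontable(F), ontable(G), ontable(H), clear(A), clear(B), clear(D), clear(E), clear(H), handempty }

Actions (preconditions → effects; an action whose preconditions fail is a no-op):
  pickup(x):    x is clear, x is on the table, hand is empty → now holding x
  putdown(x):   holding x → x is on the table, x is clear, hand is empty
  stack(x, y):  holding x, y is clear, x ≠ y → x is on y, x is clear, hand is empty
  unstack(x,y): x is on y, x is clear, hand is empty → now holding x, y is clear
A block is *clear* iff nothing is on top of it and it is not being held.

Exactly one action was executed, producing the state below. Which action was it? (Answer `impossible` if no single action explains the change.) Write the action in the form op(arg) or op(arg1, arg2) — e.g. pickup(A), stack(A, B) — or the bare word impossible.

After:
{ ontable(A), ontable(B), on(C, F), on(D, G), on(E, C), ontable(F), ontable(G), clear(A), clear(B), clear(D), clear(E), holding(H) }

pickup(H)

target: towers=[A; B; F/C/E; G/D] holding=H
         pickup(A) → towers=[B; F/C/E; G/D; H] holding=A
     unstack(E, C) → towers=[A; B; F/C; G/D; H] holding=E
         pickup(H) → towers=[A; B; F/C/E; G/D] holding=H  ← match
         pickup(B) → towers=[A; F/C/E; G/D; H] holding=B
     unstack(D, G) → towers=[A; B; F/C/E; G; H] holding=D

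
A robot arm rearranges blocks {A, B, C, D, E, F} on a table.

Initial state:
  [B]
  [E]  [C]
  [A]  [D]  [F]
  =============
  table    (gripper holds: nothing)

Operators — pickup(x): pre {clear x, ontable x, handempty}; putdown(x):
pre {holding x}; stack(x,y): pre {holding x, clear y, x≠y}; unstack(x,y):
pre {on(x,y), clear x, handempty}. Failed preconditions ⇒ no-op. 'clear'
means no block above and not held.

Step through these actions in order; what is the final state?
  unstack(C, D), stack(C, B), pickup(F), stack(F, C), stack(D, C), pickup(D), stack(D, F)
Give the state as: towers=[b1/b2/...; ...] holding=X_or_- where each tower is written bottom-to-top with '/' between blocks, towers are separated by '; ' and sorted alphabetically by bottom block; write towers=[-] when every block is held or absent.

towers=[A/E/B/C/F/D] holding=-

step 1 (unstack(C, D)): towers=[A/E/B; D; F] holding=C
step 2 (stack(C, B)): towers=[A/E/B/C; D; F] holding=-
step 3 (pickup(F)): towers=[A/E/B/C; D] holding=F
step 4 (stack(F, C)): towers=[A/E/B/C/F; D] holding=-
step 5 (stack(D, C)) [no-op]: towers=[A/E/B/C/F; D] holding=-
step 6 (pickup(D)): towers=[A/E/B/C/F] holding=D
step 7 (stack(D, F)): towers=[A/E/B/C/F/D] holding=-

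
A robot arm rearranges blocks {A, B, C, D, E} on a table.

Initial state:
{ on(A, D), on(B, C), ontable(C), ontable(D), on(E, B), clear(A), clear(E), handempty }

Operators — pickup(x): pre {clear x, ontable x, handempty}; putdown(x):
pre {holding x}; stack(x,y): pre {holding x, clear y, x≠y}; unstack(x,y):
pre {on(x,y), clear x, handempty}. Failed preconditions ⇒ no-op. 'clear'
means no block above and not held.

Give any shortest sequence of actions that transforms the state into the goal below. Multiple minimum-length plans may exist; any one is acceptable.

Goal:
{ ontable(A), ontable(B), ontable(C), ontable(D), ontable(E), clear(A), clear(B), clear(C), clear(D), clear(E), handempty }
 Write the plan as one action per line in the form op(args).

step 1 (unstack(A, D)): towers=[C/B/E; D] holding=A
step 2 (putdown(A)): towers=[A; C/B/E; D] holding=-
step 3 (unstack(E, B)): towers=[A; C/B; D] holding=E
step 4 (putdown(E)): towers=[A; C/B; D; E] holding=-
step 5 (unstack(B, C)): towers=[A; C; D; E] holding=B
step 6 (putdown(B)): towers=[A; B; C; D; E] holding=-
goal check: towers=[A; B; C; D; E] holding=- — reached (length 6, optimal by BFS)

unstack(A, D)
putdown(A)
unstack(E, B)
putdown(E)
unstack(B, C)
putdown(B)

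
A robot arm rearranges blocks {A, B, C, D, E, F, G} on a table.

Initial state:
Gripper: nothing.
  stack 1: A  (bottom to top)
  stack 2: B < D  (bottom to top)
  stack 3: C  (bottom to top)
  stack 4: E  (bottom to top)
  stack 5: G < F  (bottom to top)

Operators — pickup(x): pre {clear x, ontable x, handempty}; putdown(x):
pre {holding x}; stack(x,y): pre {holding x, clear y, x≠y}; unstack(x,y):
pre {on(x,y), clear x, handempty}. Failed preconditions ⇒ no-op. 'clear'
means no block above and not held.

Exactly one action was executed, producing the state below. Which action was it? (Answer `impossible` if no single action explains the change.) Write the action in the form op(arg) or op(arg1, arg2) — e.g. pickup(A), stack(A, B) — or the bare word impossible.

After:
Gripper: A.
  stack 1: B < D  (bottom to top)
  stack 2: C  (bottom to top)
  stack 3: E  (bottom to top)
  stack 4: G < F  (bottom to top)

pickup(A)

target: towers=[B/D; C; E; G/F] holding=A
     unstack(F, G) → towers=[A; B/D; C; E; G] holding=F
     unstack(D, B) → towers=[A; B; C; E; G/F] holding=D
         pickup(A) → towers=[B/D; C; E; G/F] holding=A  ← match
         pickup(E) → towers=[A; B/D; C; G/F] holding=E
         pickup(C) → towers=[A; B/D; E; G/F] holding=C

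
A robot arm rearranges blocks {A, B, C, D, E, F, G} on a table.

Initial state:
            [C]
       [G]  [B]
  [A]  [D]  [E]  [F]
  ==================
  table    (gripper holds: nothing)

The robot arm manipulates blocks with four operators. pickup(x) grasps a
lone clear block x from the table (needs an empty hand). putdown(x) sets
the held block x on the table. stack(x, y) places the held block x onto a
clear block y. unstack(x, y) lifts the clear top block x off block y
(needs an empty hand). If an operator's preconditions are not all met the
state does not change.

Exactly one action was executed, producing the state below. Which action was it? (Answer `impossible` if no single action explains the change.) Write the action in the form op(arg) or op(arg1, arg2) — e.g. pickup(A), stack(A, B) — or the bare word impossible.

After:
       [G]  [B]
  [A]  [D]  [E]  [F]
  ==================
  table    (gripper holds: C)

unstack(C, B)

target: towers=[A; D/G; E/B; F] holding=C
         pickup(F) → towers=[A; D/G; E/B/C] holding=F
     unstack(G, D) → towers=[A; D; E/B/C; F] holding=G
         pickup(A) → towers=[D/G; E/B/C; F] holding=A
     unstack(C, B) → towers=[A; D/G; E/B; F] holding=C  ← match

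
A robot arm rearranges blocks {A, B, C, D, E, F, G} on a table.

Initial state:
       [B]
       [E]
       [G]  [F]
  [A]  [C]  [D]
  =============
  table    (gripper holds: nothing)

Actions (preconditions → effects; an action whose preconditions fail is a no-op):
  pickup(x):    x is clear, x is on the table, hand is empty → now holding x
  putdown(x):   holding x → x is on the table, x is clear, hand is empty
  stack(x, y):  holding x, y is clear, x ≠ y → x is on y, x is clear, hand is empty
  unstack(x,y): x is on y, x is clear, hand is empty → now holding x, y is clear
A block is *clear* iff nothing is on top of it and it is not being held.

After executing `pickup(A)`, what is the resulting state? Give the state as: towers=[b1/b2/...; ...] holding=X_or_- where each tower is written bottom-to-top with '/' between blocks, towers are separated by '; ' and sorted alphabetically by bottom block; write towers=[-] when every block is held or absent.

towers=[C/G/E/B; D/F] holding=A

before: towers=[A; C/G/E/B; D/F] holding=-
pre[pickup(A)]: clear(A) ok, ontable(A) ok, handempty ok
all met → apply pickup(A)
after:  towers=[C/G/E/B; D/F] holding=A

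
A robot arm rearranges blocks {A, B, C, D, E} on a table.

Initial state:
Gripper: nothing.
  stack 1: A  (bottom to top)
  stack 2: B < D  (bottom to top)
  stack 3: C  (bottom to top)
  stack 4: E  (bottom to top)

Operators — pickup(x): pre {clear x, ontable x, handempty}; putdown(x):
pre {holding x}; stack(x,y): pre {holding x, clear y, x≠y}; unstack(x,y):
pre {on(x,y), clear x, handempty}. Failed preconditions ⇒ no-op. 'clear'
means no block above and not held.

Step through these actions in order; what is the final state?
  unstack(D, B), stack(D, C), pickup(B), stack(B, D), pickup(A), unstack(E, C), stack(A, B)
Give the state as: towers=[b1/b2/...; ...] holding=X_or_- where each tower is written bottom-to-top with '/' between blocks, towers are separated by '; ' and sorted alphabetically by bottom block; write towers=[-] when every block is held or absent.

step 1 (unstack(D, B)): towers=[A; B; C; E] holding=D
step 2 (stack(D, C)): towers=[A; B; C/D; E] holding=-
step 3 (pickup(B)): towers=[A; C/D; E] holding=B
step 4 (stack(B, D)): towers=[A; C/D/B; E] holding=-
step 5 (pickup(A)): towers=[C/D/B; E] holding=A
step 6 (unstack(E, C)) [no-op]: towers=[C/D/B; E] holding=A
step 7 (stack(A, B)): towers=[C/D/B/A; E] holding=-

towers=[C/D/B/A; E] holding=-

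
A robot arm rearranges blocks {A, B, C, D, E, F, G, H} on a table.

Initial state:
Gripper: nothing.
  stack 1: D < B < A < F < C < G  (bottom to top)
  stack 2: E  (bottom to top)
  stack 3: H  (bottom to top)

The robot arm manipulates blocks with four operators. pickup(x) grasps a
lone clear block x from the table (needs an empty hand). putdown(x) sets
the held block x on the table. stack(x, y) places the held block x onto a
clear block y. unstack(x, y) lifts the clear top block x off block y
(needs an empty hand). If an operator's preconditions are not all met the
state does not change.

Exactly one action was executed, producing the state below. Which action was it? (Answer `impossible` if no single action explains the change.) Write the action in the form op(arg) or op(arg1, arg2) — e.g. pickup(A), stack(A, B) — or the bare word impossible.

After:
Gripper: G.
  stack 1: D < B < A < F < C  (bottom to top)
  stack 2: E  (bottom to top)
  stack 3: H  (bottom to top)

unstack(G, C)

target: towers=[D/B/A/F/C; E; H] holding=G
     unstack(G, C) → towers=[D/B/A/F/C; E; H] holding=G  ← match
         pickup(E) → towers=[D/B/A/F/C/G; H] holding=E
         pickup(H) → towers=[D/B/A/F/C/G; E] holding=H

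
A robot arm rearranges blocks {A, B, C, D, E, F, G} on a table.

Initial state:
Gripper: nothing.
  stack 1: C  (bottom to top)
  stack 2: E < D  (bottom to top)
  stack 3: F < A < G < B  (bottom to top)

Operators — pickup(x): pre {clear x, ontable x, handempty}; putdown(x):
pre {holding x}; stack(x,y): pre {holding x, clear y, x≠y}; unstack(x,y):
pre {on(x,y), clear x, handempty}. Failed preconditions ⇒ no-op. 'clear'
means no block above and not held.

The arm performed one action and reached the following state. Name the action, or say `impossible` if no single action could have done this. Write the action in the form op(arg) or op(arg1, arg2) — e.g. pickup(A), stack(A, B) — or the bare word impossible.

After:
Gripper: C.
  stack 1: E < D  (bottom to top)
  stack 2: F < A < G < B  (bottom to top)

pickup(C)

target: towers=[E/D; F/A/G/B] holding=C
     unstack(B, G) → towers=[C; E/D; F/A/G] holding=B
     unstack(D, E) → towers=[C; E; F/A/G/B] holding=D
         pickup(C) → towers=[E/D; F/A/G/B] holding=C  ← match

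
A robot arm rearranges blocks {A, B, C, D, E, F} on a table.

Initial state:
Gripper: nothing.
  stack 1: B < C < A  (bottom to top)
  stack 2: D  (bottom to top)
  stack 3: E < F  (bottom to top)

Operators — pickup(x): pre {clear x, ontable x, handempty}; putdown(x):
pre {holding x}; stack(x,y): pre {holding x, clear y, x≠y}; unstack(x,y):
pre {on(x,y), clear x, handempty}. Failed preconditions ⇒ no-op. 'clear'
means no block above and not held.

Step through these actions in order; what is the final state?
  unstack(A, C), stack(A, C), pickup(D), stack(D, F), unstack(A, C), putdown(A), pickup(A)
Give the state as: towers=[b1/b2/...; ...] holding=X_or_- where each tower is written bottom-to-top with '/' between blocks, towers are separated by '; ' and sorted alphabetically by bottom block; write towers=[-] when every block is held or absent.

step 1 (unstack(A, C)): towers=[B/C; D; E/F] holding=A
step 2 (stack(A, C)): towers=[B/C/A; D; E/F] holding=-
step 3 (pickup(D)): towers=[B/C/A; E/F] holding=D
step 4 (stack(D, F)): towers=[B/C/A; E/F/D] holding=-
step 5 (unstack(A, C)): towers=[B/C; E/F/D] holding=A
step 6 (putdown(A)): towers=[A; B/C; E/F/D] holding=-
step 7 (pickup(A)): towers=[B/C; E/F/D] holding=A

towers=[B/C; E/F/D] holding=A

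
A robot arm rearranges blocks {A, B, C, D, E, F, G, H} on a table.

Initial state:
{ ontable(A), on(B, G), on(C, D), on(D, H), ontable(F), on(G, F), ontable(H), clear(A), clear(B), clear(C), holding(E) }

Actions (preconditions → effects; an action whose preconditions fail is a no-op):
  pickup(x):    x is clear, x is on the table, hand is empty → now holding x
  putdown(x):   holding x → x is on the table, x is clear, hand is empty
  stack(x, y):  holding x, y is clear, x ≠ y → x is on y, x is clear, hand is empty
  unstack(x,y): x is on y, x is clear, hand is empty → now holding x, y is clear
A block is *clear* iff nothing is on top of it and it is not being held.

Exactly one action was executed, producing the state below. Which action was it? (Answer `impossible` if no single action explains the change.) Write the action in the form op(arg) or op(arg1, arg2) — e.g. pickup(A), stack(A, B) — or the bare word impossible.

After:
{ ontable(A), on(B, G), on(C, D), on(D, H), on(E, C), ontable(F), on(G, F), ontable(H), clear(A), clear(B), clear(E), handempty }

target: towers=[A; F/G/B; H/D/C/E] holding=-
        putdown(E) → towers=[A; E; F/G/B; H/D/C] holding=-
       stack(E, A) → towers=[A/E; F/G/B; H/D/C] holding=-
       stack(E, B) → towers=[A; F/G/B/E; H/D/C] holding=-
       stack(E, C) → towers=[A; F/G/B; H/D/C/E] holding=-  ← match

stack(E, C)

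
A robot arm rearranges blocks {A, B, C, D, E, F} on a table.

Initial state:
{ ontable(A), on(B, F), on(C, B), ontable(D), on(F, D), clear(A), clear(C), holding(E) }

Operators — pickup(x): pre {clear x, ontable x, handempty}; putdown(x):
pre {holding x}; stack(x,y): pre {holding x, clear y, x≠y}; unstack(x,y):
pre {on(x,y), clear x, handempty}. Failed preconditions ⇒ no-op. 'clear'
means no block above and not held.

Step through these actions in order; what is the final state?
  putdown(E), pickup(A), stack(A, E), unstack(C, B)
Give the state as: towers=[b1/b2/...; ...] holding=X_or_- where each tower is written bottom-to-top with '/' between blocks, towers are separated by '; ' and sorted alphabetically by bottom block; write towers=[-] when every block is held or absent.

towers=[D/F/B; E/A] holding=C

step 1 (putdown(E)): towers=[A; D/F/B/C; E] holding=-
step 2 (pickup(A)): towers=[D/F/B/C; E] holding=A
step 3 (stack(A, E)): towers=[D/F/B/C; E/A] holding=-
step 4 (unstack(C, B)): towers=[D/F/B; E/A] holding=C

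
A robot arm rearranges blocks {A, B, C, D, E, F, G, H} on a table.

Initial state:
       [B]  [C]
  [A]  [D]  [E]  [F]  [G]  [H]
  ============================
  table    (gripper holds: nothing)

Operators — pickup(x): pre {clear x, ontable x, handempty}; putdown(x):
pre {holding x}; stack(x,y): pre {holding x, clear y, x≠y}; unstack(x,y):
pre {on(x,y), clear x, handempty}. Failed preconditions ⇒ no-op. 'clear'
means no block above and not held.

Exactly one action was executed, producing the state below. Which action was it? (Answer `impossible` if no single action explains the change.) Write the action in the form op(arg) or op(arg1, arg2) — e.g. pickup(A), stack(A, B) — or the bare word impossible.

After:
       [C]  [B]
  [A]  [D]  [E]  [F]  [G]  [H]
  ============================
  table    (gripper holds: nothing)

target: towers=[A; D/C; E/B; F; G; H] holding=-
         pickup(G) → towers=[A; D/B; E/C; F; H] holding=G
         pickup(A) → towers=[D/B; E/C; F; G; H] holding=A
         pickup(H) → towers=[A; D/B; E/C; F; G] holding=H
     unstack(B, D) → towers=[A; D; E/C; F; G; H] holding=B
         pickup(F) → towers=[A; D/B; E/C; G; H] holding=F
     unstack(C, E) → towers=[A; D/B; E; F; G; H] holding=C
none of the 6 applicable actions match → impossible

impossible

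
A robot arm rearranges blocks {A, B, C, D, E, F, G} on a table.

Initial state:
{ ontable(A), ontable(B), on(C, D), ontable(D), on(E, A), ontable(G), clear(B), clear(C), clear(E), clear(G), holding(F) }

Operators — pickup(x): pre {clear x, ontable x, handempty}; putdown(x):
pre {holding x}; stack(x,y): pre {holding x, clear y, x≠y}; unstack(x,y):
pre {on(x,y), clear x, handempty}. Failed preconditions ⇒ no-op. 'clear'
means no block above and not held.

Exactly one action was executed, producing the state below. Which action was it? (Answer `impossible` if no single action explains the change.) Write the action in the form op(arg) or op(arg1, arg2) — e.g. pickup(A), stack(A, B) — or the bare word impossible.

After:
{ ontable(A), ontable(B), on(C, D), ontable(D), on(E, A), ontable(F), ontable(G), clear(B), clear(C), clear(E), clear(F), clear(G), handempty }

putdown(F)

target: towers=[A/E; B; D/C; F; G] holding=-
        putdown(F) → towers=[A/E; B; D/C; F; G] holding=-  ← match
       stack(F, B) → towers=[A/E; B/F; D/C; G] holding=-
       stack(F, G) → towers=[A/E; B; D/C; G/F] holding=-
       stack(F, E) → towers=[A/E/F; B; D/C; G] holding=-
       stack(F, C) → towers=[A/E; B; D/C/F; G] holding=-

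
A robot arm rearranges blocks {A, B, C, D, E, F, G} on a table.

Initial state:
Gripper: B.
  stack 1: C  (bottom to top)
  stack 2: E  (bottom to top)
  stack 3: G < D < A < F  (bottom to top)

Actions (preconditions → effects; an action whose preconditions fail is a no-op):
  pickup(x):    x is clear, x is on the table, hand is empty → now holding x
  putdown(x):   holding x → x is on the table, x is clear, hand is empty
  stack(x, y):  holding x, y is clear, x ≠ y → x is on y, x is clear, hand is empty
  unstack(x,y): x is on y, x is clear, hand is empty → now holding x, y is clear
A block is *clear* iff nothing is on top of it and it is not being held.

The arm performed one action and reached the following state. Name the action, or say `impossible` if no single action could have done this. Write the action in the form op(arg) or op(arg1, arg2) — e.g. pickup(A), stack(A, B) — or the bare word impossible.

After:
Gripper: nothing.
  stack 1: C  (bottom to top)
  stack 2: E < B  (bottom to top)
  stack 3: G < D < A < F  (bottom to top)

stack(B, E)

target: towers=[C; E/B; G/D/A/F] holding=-
        putdown(B) → towers=[B; C; E; G/D/A/F] holding=-
       stack(B, F) → towers=[C; E; G/D/A/F/B] holding=-
       stack(B, E) → towers=[C; E/B; G/D/A/F] holding=-  ← match
       stack(B, C) → towers=[C/B; E; G/D/A/F] holding=-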